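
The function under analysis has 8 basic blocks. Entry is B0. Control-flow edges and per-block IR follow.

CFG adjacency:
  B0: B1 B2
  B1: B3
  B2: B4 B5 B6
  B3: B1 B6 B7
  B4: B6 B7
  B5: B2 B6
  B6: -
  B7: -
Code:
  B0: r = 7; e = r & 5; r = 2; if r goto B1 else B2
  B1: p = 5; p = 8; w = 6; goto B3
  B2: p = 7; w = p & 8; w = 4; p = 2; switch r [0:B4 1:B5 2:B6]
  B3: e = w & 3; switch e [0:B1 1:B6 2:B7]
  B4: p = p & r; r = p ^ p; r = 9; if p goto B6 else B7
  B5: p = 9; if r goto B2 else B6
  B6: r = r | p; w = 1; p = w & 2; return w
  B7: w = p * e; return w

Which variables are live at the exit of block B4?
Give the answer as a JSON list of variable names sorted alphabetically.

Block summaries:
  B0: def={e,r} ue=∅
  B1: def={p,w} ue=∅
  B2: def={p,w} ue={r}
  B3: def={e} ue={w}
  B4: def={p,r} ue={p,r}
  B5: def={p} ue={r}
  B6: def={p,r,w} ue={p,r}
  B7: def={w} ue={e,p}

Backward fixpoint:
  B0: in=∅ out={e,r}
  B1: in={r} out={p,r,w}
  B2: in={e,r} out={e,p,r}
  B3: in={p,r,w} out={e,p,r}
  B4: in={e,p,r} out={e,p,r}
  B5: in={e,r} out={e,p,r}
  B6: in={p,r} out=∅
  B7: in={e,p} out=∅

live-out(B4) = ["e", "p", "r"]

Answer: ["e", "p", "r"]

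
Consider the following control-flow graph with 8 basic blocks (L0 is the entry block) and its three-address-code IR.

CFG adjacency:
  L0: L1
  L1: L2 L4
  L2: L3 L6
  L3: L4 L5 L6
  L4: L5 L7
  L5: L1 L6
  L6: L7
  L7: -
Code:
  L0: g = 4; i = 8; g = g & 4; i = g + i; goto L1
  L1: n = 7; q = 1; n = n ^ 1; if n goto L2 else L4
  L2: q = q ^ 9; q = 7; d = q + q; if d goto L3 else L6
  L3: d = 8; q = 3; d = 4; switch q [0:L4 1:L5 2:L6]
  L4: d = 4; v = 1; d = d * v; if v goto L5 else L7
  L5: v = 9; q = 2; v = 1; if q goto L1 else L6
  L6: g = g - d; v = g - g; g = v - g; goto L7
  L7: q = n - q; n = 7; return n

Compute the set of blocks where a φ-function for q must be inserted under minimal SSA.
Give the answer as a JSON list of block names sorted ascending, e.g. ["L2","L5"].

Answer: ["L1", "L4", "L5", "L6", "L7"]

Analysis:
idom tree: L1←L0 L2←L1 L3←L2 L4←L1 L5←L1 L6←L1 L7←L1
Dom at joins:
  L1: preds {L0,L5}: {L0} ∩ {L0,L1,L5} = {L0}; idom=L0
  L4: preds {L1,L3}: {L0,L1} ∩ {L0,L1,L2,L3} = {L0,L1}; idom=L1
  L5: preds {L3,L4}: {L0,L1,L2,L3} ∩ {L0,L1,L4} = {L0,L1}; idom=L1
  L6: preds {L2,L3,L5}: {L0,L1,L2} ∩ {L0,L1,L2,L3} ∩ {L0,L1,L5} = {L0,L1}; idom=L1
  L7: preds {L4,L6}: {L0,L1,L4} ∩ {L0,L1,L6} = {L0,L1}; idom=L1

DF walk-up:
  join L1 pred L0: · stop@L0
  join L1 pred L5: L5→L1 stop@L0
  join L4 pred L1: · stop@L1
  join L4 pred L3: L3→L2 stop@L1
  join L5 pred L3: L3→L2 stop@L1
  join L5 pred L4: L4 stop@L1
  join L6 pred L2: L2 stop@L1
  join L6 pred L3: L3→L2 stop@L1
  join L6 pred L5: L5 stop@L1
  join L7 pred L4: L4 stop@L1
  join L7 pred L6: L6 stop@L1
  L0 → ∅
  L1 → {L1}
  L2 → {L4,L5,L6}
  L3 → {L4,L5,L6}
  L4 → {L5,L7}
  L5 → {L1,L6}
  L6 → {L7}
  L7 → ∅

φ for q: defs {L1,L2,L3,L5,L7}
  DF⁺ = {L1,L4,L5,L6,L7}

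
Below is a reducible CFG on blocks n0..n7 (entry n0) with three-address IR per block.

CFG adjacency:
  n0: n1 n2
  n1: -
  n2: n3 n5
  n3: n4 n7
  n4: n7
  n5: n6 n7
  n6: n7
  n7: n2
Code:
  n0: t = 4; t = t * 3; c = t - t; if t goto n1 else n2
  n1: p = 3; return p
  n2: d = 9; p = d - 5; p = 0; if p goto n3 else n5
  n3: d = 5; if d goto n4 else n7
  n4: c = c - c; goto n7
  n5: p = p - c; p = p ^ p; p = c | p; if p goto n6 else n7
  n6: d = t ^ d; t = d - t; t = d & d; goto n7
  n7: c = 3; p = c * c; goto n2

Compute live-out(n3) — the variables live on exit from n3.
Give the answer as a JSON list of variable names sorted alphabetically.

Per-block:
  n0: {c,t} / ∅
  n1: {p} / ∅
  n2: {d,p} / ∅
  n3: {d} / ∅
  n4: {c} / {c}
  n5: {p} / {c,p}
  n6: {d,t} / {d,t}
  n7: {c,p} / ∅

Liveness:
  live n0: ∅→{c,t}
  live n1: ∅→∅
  live n2: {c,t}→{c,d,p,t}
  live n3: {c,t}→{c,t}
  live n4: {c,t}→{t}
  live n5: {c,d,p,t}→{d,t}
  live n6: {d,t}→{t}
  live n7: {t}→{c,t}

live-out(n3) = ["c", "t"]

Answer: ["c", "t"]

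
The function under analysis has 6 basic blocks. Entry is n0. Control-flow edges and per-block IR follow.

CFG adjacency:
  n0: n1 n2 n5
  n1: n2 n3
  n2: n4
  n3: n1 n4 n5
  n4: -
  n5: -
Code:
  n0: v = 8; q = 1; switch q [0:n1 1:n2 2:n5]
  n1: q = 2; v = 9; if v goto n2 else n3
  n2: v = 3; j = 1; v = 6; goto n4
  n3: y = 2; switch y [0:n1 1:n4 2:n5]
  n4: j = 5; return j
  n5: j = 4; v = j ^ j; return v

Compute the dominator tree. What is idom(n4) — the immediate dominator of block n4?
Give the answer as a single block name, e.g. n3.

Answer: n0

Working:
idom tree: n1←n0 n2←n0 n3←n1 n4←n0 n5←n0
Join-block Dom:
  n1: preds {n0,n3}: {n0} ∩ {n0,n1,n3} = {n0}; idom=n0
  n2: preds {n0,n1}: {n0} ∩ {n0,n1} = {n0}; idom=n0
  n4: preds {n2,n3}: {n0,n2} ∩ {n0,n1,n3} = {n0}; idom=n0
  n5: preds {n0,n3}: {n0} ∩ {n0,n1,n3} = {n0}; idom=n0

idom(n4) = n0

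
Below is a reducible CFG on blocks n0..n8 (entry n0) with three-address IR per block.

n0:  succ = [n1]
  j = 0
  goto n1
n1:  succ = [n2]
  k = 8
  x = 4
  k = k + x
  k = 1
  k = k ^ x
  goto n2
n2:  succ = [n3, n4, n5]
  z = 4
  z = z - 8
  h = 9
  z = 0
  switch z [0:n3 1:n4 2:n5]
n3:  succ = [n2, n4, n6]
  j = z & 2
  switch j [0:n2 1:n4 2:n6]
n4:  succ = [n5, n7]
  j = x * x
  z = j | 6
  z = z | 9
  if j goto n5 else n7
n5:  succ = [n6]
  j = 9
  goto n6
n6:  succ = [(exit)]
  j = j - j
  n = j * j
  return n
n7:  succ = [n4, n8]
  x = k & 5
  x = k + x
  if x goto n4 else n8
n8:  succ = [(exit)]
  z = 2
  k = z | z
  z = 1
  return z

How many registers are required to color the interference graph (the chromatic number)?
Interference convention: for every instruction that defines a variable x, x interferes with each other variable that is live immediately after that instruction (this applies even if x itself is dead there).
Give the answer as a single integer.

Answer: 4

Derivation:
def/use:
  n0 def {j} use ∅
  n1 def {k,x} use ∅
  n2 def {h,z} use ∅
  n3 def {j} use {z}
  n4 def {j,z} use {x}
  n5 def {j} use ∅
  n6 def {j,n} use {j}
  n7 def {x} use {k}
  n8 def {k,z} use ∅

Liveness:
  n0 li=∅ lo=∅
  n1 li=∅ lo={k,x}
  n2 li={k,x} lo={k,x,z}
  n3 li={k,x,z} lo={j,k,x}
  n4 li={k,x} lo={k}
  n5 li=∅ lo={j}
  n6 li={j} lo=∅
  n7 li={k} lo={k,x}
  n8 li=∅ lo=∅

Conflict graph:
  h — {k,x}
  j — {k,x,z}
  k — {h,j,x,z}
  n — ∅
  x — {h,j,k,z}
  z — {j,k,x}

Colouring:
  {j,k,x,z} pairwise interfere (4-clique) ⇒ χ ≥ 4
  assign h→R2 j→R2 k→R0 n→R0 x→R1 z→R3 — no edge inside a register ⇒ χ ≤ 4
  χ = 4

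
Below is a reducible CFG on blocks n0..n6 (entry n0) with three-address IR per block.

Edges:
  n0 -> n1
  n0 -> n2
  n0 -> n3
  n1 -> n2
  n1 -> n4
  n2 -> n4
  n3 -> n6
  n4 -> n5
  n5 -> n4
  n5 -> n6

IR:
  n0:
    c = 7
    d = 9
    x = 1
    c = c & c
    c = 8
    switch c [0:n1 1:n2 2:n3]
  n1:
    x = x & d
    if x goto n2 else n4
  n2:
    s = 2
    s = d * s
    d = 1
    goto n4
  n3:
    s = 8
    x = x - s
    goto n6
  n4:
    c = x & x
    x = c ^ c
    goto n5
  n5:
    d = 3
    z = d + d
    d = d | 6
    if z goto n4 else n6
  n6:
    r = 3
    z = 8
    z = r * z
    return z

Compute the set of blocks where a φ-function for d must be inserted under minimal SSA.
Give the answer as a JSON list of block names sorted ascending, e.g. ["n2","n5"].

Answer: ["n4", "n6"]

Working:
idom tree: n1←n0 n2←n0 n3←n0 n4←n0 n5←n4 n6←n0
Dom at joins:
  n2: preds {n0,n1}: {n0} ∩ {n0,n1} = {n0}; idom=n0
  n4: preds {n1,n2,n5}: {n0,n1} ∩ {n0,n2} ∩ {n0,n4,n5} = {n0}; idom=n0
  n6: preds {n3,n5}: {n0,n3} ∩ {n0,n4,n5} = {n0}; idom=n0

Frontier:
  n2←n0: walk · to n0
  n2←n1: walk n1 to n0
  n4←n1: walk n1 to n0
  n4←n2: walk n2 to n0
  n4←n5: walk n5→n4 to n0
  n6←n3: walk n3 to n0
  n6←n5: walk n5→n4 to n0
  n0: DF=∅
  n1: DF={n2,n4}
  n2: DF={n4}
  n3: DF={n6}
  n4: DF={n4,n6}
  n5: DF={n4,n6}
  n6: DF=∅

φ for d: defs {n0,n2,n5}
  DF⁺ = {n4,n6}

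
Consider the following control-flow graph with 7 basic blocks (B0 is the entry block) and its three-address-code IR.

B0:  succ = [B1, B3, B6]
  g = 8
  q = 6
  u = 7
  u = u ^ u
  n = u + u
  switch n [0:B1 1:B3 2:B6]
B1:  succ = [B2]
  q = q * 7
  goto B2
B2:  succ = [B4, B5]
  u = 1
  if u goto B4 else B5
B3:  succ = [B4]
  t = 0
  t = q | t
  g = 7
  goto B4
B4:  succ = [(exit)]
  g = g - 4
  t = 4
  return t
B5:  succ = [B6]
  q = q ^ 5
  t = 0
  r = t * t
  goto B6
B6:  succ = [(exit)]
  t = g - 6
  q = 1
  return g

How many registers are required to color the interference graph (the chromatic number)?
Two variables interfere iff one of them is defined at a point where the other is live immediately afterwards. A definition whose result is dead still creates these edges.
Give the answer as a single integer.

def/use:
  B0: def={g,n,q,u} ue=∅
  B1: def={q} ue={q}
  B2: def={u} ue=∅
  B3: def={g,t} ue={q}
  B4: def={g,t} ue={g}
  B5: def={q,r,t} ue={q}
  B6: def={q,t} ue={g}

Liveness:
  live B0: ∅→{g,q}
  live B1: {g,q}→{g,q}
  live B2: {g,q}→{g,q}
  live B3: {q}→{g}
  live B4: {g}→∅
  live B5: {g,q}→{g}
  live B6: {g}→∅

Interfere edges:
  g: {n,q,r,t,u}
  n: {g,q}
  q: {g,n,t,u}
  r: {g}
  t: {g,q}
  u: {g,q}

Chromatic number:
  {g,n,q} pairwise interfere (3-clique) ⇒ χ ≥ 3
  3-colouring: R0={g}  R1={q,r}  R2={n,t,u}
  χ = 3

Answer: 3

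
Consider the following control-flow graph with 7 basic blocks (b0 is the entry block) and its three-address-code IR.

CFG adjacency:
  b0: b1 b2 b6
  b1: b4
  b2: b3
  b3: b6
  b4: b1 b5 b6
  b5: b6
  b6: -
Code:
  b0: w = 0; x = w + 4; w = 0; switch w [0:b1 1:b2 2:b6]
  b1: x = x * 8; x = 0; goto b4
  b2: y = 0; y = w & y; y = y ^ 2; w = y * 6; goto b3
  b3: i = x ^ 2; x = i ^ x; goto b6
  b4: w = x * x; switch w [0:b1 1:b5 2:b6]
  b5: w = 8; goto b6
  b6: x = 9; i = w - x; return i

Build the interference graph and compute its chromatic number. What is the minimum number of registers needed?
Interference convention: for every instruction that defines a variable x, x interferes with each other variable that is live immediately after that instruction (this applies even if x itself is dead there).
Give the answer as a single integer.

def/use:
  b0: {w,x} / ∅
  b1: {x} / {x}
  b2: {w,y} / {w}
  b3: {i,x} / {x}
  b4: {w} / {x}
  b5: {w} / ∅
  b6: {i,x} / {w}

Live sets:
  live b0: ∅→{w,x}
  live b1: {x}→{x}
  live b2: {w,x}→{w,x}
  live b3: {w,x}→{w}
  live b4: {x}→{w,x}
  live b5: ∅→{w}
  live b6: {w}→∅

Interference:
  i: {w,x}
  w: {i,x,y}
  x: {i,w,y}
  y: {w,x}

Registers:
  clique {i,w,x} ⇒ need ≥ 3
  3-colouring: R0={w}  R1={x}  R2={i,y}
  χ = 3

Answer: 3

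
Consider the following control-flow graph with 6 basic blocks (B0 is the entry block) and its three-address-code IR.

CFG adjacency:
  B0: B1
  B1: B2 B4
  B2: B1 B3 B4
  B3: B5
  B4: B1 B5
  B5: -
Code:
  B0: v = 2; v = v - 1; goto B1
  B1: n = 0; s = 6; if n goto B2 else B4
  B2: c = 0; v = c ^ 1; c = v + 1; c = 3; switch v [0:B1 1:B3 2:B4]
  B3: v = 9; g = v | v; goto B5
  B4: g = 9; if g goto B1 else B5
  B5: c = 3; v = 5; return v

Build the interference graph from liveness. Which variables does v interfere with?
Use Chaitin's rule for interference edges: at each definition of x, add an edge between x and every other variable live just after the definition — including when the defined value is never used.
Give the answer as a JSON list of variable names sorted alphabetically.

Answer: ["c"]

Analysis:
def/use:
  B0: {v} / ∅
  B1: {n,s} / ∅
  B2: {c,v} / ∅
  B3: {g,v} / ∅
  B4: {g} / ∅
  B5: {c,v} / ∅

Liveness:
  B0 li=∅ lo=∅
  B1 li=∅ lo=∅
  B2 li=∅ lo=∅
  B3 li=∅ lo=∅
  B4 li=∅ lo=∅
  B5 li=∅ lo=∅

Conflict graph:
  c — {v}
  g — ∅
  n — {s}
  s — {n}
  v — {c}

N(v) = ["c"]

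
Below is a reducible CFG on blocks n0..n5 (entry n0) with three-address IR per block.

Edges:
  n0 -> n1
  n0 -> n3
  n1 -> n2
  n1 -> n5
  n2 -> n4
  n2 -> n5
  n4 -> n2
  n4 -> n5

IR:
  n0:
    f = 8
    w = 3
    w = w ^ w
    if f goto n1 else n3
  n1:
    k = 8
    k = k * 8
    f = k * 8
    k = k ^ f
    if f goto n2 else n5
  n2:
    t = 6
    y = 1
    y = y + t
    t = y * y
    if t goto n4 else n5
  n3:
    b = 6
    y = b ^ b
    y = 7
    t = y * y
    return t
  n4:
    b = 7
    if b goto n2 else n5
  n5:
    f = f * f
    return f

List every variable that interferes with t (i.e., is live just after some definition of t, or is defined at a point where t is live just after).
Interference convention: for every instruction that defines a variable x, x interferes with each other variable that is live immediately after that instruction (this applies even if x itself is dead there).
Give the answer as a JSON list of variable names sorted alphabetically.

def/use:
  n0 def {f,w} use ∅
  n1 def {f,k} use ∅
  n2 def {t,y} use ∅
  n3 def {b,t,y} use ∅
  n4 def {b} use ∅
  n5 def {f} use {f}

Live sets:
  live n0: ∅→∅
  live n1: ∅→{f}
  live n2: {f}→{f}
  live n3: ∅→∅
  live n4: {f}→{f}
  live n5: {f}→∅

Interference:
  b↔{f}
  f↔{b,k,t,w,y}
  k↔{f}
  t↔{f,y}
  w↔{f}
  y↔{f,t}

N(t) = ["f", "y"]

Answer: ["f", "y"]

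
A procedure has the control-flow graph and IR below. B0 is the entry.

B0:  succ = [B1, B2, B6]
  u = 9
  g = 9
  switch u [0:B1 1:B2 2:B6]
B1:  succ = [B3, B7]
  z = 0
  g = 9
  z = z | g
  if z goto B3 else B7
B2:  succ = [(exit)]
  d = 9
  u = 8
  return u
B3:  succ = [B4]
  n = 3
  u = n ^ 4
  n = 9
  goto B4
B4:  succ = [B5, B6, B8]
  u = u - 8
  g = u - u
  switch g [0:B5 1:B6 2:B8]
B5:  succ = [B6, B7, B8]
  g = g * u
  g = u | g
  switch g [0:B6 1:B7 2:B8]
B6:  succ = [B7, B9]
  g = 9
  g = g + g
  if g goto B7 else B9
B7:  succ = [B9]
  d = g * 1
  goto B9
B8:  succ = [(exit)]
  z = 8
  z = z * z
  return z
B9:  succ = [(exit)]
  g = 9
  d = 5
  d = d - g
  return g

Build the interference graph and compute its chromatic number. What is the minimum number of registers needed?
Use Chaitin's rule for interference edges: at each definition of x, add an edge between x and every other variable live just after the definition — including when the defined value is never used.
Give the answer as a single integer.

Block summaries:
  B0 def {g,u} use ∅
  B1 def {g,z} use ∅
  B2 def {d,u} use ∅
  B3 def {n,u} use ∅
  B4 def {g,u} use {u}
  B5 def {g} use {g,u}
  B6 def {g} use ∅
  B7 def {d} use {g}
  B8 def {z} use ∅
  B9 def {d,g} use ∅

Liveness:
  B0 li=∅ lo=∅
  B1 li=∅ lo={g}
  B2 li=∅ lo=∅
  B3 li=∅ lo={u}
  B4 li={u} lo={g,u}
  B5 li={g,u} lo={g}
  B6 li=∅ lo={g}
  B7 li={g} lo=∅
  B8 li=∅ lo=∅
  B9 li=∅ lo=∅

Interfere edges:
  d: {g}
  g: {d,u,z}
  n: {u}
  u: {g,n}
  z: {g}

Registers:
  lower bound: {d,g} mutually conflict ⇒ χ ≥ 2
  2-colouring: c0={g,n}  c1={d,u,z}
  χ = 2

Answer: 2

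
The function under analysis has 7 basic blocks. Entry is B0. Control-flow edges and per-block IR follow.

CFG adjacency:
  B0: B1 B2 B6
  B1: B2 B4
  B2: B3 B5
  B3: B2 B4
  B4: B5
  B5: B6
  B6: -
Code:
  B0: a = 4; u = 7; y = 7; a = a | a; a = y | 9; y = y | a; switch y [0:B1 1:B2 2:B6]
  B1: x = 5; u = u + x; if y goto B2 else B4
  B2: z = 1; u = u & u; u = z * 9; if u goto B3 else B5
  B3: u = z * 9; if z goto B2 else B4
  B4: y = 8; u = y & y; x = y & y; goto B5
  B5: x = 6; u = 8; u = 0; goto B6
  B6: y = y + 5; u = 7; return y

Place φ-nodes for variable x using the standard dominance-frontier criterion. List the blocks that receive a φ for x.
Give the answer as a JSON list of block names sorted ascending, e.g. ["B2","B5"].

idom tree: B1←B0 B2←B0 B3←B2 B4←B0 B5←B0 B6←B0
Dom at joins:
  B2: preds {B0,B1,B3}: {B0} ∩ {B0,B1} ∩ {B0,B2,B3} = {B0}; idom=B0
  B4: preds {B1,B3}: {B0,B1} ∩ {B0,B2,B3} = {B0}; idom=B0
  B5: preds {B2,B4}: {B0,B2} ∩ {B0,B4} = {B0}; idom=B0
  B6: preds {B0,B5}: {B0} ∩ {B0,B5} = {B0}; idom=B0

DF walk-up:
  B2←B0: walk · to B0
  B2←B1: walk B1 to B0
  B2←B3: walk B3→B2 to B0
  B4←B1: walk B1 to B0
  B4←B3: walk B3→B2 to B0
  B5←B2: walk B2 to B0
  B5←B4: walk B4 to B0
  B6←B0: walk · to B0
  B6←B5: walk B5 to B0
  B0 → ∅
  B1 → {B2,B4}
  B2 → {B2,B4,B5}
  B3 → {B2,B4}
  B4 → {B5}
  B5 → {B6}
  B6 → ∅

φ for x: defs {B1,B4,B5}
  DF⁺ = {B2,B4,B5,B6}

Answer: ["B2", "B4", "B5", "B6"]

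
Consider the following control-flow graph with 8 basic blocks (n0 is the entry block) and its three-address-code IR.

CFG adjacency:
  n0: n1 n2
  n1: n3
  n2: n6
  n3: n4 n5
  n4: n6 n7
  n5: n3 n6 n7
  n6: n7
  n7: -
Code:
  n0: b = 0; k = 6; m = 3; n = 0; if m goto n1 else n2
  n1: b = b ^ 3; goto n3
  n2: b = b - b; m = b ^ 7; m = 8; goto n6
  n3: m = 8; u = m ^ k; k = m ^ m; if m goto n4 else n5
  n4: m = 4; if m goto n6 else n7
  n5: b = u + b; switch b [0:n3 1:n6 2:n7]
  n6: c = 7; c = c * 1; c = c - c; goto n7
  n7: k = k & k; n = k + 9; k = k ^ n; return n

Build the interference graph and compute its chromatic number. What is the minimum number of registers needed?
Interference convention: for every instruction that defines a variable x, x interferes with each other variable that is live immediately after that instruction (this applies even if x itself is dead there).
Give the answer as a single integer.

Answer: 4

Analysis:
Block summaries:
  n0 def {b,k,m,n} use ∅
  n1 def {b} use {b}
  n2 def {b,m} use {b}
  n3 def {k,m,u} use {k}
  n4 def {m} use ∅
  n5 def {b} use {b,u}
  n6 def {c} use ∅
  n7 def {k,n} use {k}

Liveness:
  n0: in=∅ out={b,k}
  n1: in={b,k} out={b,k}
  n2: in={b,k} out={k}
  n3: in={b,k} out={b,k,u}
  n4: in={k} out={k}
  n5: in={b,k,u} out={b,k}
  n6: in={k} out={k}
  n7: in={k} out=∅

Interference:
  b: {k,m,n,u}
  c: {k}
  k: {b,c,m,n,u}
  m: {b,k,n,u}
  n: {b,k,m}
  u: {b,k,m}

Chromatic number:
  {b,k,m,n} pairwise interfere (4-clique) ⇒ χ ≥ 4
  assign b→R1 c→R1 k→R0 m→R2 n→R3 u→R3 — no edge inside a register ⇒ χ ≤ 4
  χ = 4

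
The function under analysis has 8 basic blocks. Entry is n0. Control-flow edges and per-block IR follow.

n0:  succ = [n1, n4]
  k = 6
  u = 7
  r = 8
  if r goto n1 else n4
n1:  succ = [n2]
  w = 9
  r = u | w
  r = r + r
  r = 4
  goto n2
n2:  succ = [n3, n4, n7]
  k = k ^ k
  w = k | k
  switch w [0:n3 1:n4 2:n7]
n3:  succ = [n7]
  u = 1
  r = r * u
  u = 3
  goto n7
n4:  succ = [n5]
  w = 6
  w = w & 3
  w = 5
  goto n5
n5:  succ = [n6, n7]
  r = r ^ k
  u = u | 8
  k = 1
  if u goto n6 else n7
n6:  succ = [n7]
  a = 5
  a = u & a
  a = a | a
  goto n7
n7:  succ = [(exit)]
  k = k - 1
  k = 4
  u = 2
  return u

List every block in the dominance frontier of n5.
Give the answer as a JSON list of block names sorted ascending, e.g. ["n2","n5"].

idom tree: n1←n0 n2←n1 n3←n2 n4←n0 n5←n4 n6←n5 n7←n0
Dom∩ at merges:
  n4: preds {n0,n2}: {n0} ∩ {n0,n1,n2} = {n0}; idom=n0
  n7: preds {n2,n3,n5,n6}: {n0,n1,n2} ∩ {n0,n1,n2,n3} ∩ {n0,n4,n5} ∩ {n0,n4,n5,n6} = {n0}; idom=n0

DF derivation:
  join n4 pred n0: · stop@n0
  join n4 pred n2: n2→n1 stop@n0
  join n7 pred n2: n2→n1 stop@n0
  join n7 pred n3: n3→n2→n1 stop@n0
  join n7 pred n5: n5→n4 stop@n0
  join n7 pred n6: n6→n5→n4 stop@n0
  n0 → ∅
  n1 → {n4,n7}
  n2 → {n4,n7}
  n3 → {n7}
  n4 → {n7}
  n5 → {n7}
  n6 → {n7}
  n7 → ∅

DF(n5) = ["n7"]

Answer: ["n7"]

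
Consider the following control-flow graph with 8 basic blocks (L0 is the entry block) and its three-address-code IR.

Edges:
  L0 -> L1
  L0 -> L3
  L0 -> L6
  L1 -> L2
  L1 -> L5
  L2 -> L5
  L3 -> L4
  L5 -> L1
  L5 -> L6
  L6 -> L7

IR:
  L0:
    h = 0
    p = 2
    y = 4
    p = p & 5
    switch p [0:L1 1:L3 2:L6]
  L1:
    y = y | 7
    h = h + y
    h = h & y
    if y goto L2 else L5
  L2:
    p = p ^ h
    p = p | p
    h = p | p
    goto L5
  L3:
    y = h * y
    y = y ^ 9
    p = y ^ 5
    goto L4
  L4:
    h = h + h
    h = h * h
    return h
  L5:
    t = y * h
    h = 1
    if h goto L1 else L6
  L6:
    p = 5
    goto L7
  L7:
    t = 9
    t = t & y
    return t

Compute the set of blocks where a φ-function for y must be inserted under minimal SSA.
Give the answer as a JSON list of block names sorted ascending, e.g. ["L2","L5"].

idom tree: L1←L0 L2←L1 L3←L0 L4←L3 L5←L1 L6←L0 L7←L6
Dom∩ at merges:
  L1: preds {L0,L5}: {L0} ∩ {L0,L1,L5} = {L0}; idom=L0
  L5: preds {L1,L2}: {L0,L1} ∩ {L0,L1,L2} = {L0,L1}; idom=L1
  L6: preds {L0,L5}: {L0} ∩ {L0,L1,L5} = {L0}; idom=L0

DF derivation:
  L1←L0: walk · to L0
  L1←L5: walk L5→L1 to L0
  L5←L1: walk · to L1
  L5←L2: walk L2 to L1
  L6←L0: walk · to L0
  L6←L5: walk L5→L1 to L0
  L0: DF=∅
  L1: DF={L1,L6}
  L2: DF={L5}
  L3: DF=∅
  L4: DF=∅
  L5: DF={L1,L6}
  L6: DF=∅
  L7: DF=∅

φ for y: defs {L0,L1,L3}
  DF⁺ = {L1,L6}

Answer: ["L1", "L6"]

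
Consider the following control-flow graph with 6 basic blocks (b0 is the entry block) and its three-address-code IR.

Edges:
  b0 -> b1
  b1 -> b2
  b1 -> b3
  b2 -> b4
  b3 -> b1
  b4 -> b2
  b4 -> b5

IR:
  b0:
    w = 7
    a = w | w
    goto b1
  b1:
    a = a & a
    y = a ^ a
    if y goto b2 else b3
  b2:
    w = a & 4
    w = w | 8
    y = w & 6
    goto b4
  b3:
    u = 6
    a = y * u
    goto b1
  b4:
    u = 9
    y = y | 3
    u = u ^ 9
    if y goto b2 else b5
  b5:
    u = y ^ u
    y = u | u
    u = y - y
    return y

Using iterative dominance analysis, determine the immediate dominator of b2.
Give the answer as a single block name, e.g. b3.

idom tree: b1←b0 b2←b1 b3←b1 b4←b2 b5←b4
Dom at joins:
  b1: preds {b0,b3}: {b0} ∩ {b0,b1,b3} = {b0}; idom=b0
  b2: preds {b1,b4}: {b0,b1} ∩ {b0,b1,b2,b4} = {b0,b1}; idom=b1

idom(b2) = b1

Answer: b1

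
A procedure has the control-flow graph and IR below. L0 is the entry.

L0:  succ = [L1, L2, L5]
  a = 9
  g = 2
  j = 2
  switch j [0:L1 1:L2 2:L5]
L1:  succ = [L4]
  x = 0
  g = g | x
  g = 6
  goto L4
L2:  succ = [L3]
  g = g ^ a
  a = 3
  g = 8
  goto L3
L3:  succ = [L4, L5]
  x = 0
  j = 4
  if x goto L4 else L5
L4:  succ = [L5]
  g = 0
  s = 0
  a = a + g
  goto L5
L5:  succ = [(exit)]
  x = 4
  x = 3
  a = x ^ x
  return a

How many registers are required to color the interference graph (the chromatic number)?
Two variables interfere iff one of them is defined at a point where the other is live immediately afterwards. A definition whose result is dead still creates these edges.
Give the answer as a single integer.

Answer: 4

Derivation:
Block summaries:
  L0 def {a,g,j} use ∅
  L1 def {g,x} use {g}
  L2 def {a,g} use {a,g}
  L3 def {j,x} use ∅
  L4 def {a,g,s} use {a}
  L5 def {a,x} use ∅

Live sets:
  live L0: ∅→{a,g}
  live L1: {a,g}→{a}
  live L2: {a,g}→{a}
  live L3: {a}→{a}
  live L4: {a}→∅
  live L5: ∅→∅

Interference:
  a: {g,j,s,x}
  g: {a,j,s,x}
  j: {a,g,x}
  s: {a,g}
  x: {a,g,j}

Chromatic number:
  lower bound: {a,g,j,x} mutually conflict ⇒ χ ≥ 4
  assign a→c0 g→c1 j→c2 s→c2 x→c3 — no edge inside a register ⇒ χ ≤ 4
  χ = 4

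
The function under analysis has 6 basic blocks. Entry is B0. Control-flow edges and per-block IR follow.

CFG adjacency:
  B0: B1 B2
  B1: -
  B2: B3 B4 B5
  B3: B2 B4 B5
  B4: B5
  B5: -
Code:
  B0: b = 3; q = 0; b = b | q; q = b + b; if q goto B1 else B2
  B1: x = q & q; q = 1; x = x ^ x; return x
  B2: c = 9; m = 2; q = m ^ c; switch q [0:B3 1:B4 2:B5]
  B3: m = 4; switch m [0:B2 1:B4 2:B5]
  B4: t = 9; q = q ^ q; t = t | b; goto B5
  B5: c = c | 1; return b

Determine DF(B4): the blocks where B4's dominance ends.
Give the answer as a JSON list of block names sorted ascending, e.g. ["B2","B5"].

idom tree: B1←B0 B2←B0 B3←B2 B4←B2 B5←B2
Dom at joins:
  B2: preds {B0,B3}: {B0} ∩ {B0,B2,B3} = {B0}; idom=B0
  B4: preds {B2,B3}: {B0,B2} ∩ {B0,B2,B3} = {B0,B2}; idom=B2
  B5: preds {B2,B3,B4}: {B0,B2} ∩ {B0,B2,B3} ∩ {B0,B2,B4} = {B0,B2}; idom=B2

DF derivation:
  join B2 pred B0: · stop@B0
  join B2 pred B3: B3→B2 stop@B0
  join B4 pred B2: · stop@B2
  join B4 pred B3: B3 stop@B2
  join B5 pred B2: · stop@B2
  join B5 pred B3: B3 stop@B2
  join B5 pred B4: B4 stop@B2
  B0 → ∅
  B1 → ∅
  B2 → {B2}
  B3 → {B2,B4,B5}
  B4 → {B5}
  B5 → ∅

DF(B4) = ["B5"]

Answer: ["B5"]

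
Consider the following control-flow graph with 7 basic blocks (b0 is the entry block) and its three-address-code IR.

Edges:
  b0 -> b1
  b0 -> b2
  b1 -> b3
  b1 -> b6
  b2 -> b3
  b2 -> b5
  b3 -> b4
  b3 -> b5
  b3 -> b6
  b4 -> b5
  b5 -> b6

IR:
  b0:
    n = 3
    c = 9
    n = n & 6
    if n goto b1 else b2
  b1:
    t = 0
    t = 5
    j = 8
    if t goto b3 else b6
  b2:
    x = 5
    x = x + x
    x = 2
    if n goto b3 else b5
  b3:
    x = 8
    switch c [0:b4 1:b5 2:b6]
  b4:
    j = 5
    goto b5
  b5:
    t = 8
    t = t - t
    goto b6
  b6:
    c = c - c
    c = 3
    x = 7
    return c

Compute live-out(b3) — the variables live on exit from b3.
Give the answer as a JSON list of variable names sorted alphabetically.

Answer: ["c"]

Working:
def/use:
  b0 def {c,n} use ∅
  b1 def {j,t} use ∅
  b2 def {x} use {n}
  b3 def {x} use {c}
  b4 def {j} use ∅
  b5 def {t} use ∅
  b6 def {c,x} use {c}

Liveness:
  b0: in=∅ out={c,n}
  b1: in={c} out={c}
  b2: in={c,n} out={c}
  b3: in={c} out={c}
  b4: in={c} out={c}
  b5: in={c} out={c}
  b6: in={c} out=∅

live-out(b3) = ["c"]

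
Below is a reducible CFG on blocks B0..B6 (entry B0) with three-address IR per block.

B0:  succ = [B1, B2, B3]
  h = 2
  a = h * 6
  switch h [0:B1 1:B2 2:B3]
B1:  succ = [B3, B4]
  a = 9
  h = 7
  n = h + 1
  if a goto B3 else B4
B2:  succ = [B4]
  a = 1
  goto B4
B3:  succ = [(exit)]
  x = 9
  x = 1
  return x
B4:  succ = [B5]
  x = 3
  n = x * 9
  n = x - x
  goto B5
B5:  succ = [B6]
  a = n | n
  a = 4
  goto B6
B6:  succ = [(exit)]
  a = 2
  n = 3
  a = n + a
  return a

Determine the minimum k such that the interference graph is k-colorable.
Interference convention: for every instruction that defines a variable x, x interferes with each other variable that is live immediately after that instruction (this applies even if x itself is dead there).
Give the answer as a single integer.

def/use:
  B0 def {a,h} use ∅
  B1 def {a,h,n} use ∅
  B2 def {a} use ∅
  B3 def {x} use ∅
  B4 def {n,x} use ∅
  B5 def {a} use {n}
  B6 def {a,n} use ∅

Live sets:
  live B0: ∅→∅
  live B1: ∅→∅
  live B2: ∅→∅
  live B3: ∅→∅
  live B4: ∅→{n}
  live B5: {n}→∅
  live B6: ∅→∅

Conflict graph:
  a: {h,n}
  h: {a}
  n: {a,x}
  x: {n}

Chromatic number:
  lower bound: {a,h} mutually conflict ⇒ χ ≥ 2
  2-colouring: r0={a,x}  r1={h,n}
  χ = 2

Answer: 2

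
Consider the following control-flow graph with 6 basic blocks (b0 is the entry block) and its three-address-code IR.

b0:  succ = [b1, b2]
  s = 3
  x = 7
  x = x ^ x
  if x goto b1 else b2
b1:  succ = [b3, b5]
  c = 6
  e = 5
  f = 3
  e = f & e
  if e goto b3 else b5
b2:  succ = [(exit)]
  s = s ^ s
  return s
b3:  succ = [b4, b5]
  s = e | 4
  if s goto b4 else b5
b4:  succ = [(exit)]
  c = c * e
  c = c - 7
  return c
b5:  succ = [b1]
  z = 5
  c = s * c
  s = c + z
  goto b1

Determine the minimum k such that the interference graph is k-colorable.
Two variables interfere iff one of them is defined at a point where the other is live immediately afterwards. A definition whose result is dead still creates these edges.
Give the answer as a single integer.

def/use:
  b0 def {s,x} use ∅
  b1 def {c,e,f} use ∅
  b2 def {s} use {s}
  b3 def {s} use {e}
  b4 def {c} use {c,e}
  b5 def {c,s,z} use {c,s}

Backward fixpoint:
  live b0: ∅→{s}
  live b1: {s}→{c,e,s}
  live b2: {s}→∅
  live b3: {c,e}→{c,e,s}
  live b4: {c,e}→∅
  live b5: {c,s}→{s}

Interfere edges:
  c↔{e,f,s,z}
  e↔{c,f,s}
  f↔{c,e,s}
  s↔{c,e,f,x,z}
  x↔{s}
  z↔{c,s}

Colouring:
  lower bound: {c,e,f,s} mutually conflict ⇒ χ ≥ 4
  4-colouring: R0={s}  R1={c,x}  R2={e,z}  R3={f}
  χ = 4

Answer: 4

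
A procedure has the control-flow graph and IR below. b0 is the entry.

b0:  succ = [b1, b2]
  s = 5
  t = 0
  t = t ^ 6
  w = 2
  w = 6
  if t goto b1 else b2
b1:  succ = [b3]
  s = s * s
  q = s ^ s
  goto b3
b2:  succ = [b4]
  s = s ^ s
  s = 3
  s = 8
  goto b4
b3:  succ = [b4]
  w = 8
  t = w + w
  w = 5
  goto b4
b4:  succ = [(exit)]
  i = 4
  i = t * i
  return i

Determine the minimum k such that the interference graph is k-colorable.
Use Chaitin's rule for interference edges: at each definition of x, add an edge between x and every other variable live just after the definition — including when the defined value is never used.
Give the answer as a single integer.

Answer: 3

Analysis:
Per-block:
  b0: {s,t,w} / ∅
  b1: {q,s} / {s}
  b2: {s} / {s}
  b3: {t,w} / ∅
  b4: {i} / {t}

Liveness:
  live b0: ∅→{s,t}
  live b1: {s}→∅
  live b2: {s,t}→{t}
  live b3: ∅→{t}
  live b4: {t}→∅

Conflict graph:
  i↔{t}
  q↔∅
  s↔{t,w}
  t↔{i,s,w}
  w↔{s,t}

Colouring:
  lower bound: {s,t,w} mutually conflict ⇒ χ ≥ 3
  assign i→r1 q→r0 s→r1 t→r0 w→r2 — no edge inside a register ⇒ χ ≤ 3
  χ = 3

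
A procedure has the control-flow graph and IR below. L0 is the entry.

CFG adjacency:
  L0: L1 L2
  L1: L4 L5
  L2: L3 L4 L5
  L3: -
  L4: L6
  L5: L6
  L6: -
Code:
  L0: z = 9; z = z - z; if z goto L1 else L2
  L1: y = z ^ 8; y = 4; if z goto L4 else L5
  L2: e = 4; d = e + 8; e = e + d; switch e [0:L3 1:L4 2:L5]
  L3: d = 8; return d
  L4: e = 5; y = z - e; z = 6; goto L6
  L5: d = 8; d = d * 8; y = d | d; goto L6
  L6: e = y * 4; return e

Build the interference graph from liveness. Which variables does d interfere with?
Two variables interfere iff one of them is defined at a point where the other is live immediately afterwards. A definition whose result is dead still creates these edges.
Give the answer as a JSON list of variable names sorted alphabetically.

def/use:
  L0: def={z} ue=∅
  L1: def={y} ue={z}
  L2: def={d,e} ue=∅
  L3: def={d} ue=∅
  L4: def={e,y,z} ue={z}
  L5: def={d,y} ue=∅
  L6: def={e} ue={y}

Liveness:
  L0: in=∅ out={z}
  L1: in={z} out={z}
  L2: in={z} out={z}
  L3: in=∅ out=∅
  L4: in={z} out={y}
  L5: in=∅ out={y}
  L6: in={y} out=∅

Interfere edges:
  d: {e,z}
  e: {d,z}
  y: {z}
  z: {d,e,y}

N(d) = ["e", "z"]

Answer: ["e", "z"]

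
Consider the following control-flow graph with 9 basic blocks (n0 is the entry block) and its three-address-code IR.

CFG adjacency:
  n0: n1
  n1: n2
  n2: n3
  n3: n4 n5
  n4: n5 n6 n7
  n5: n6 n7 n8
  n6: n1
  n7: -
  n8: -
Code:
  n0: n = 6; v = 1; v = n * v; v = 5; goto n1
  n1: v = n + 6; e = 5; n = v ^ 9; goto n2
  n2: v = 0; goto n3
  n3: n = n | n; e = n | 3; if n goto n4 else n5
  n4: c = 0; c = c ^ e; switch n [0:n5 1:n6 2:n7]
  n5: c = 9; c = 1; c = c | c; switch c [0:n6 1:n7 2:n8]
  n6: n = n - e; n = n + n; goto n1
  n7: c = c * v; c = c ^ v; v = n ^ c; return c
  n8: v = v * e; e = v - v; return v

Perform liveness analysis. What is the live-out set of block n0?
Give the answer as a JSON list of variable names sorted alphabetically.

def/use:
  n0: {n,v} / ∅
  n1: {e,n,v} / {n}
  n2: {v} / ∅
  n3: {e,n} / {n}
  n4: {c} / {e,n}
  n5: {c} / ∅
  n6: {n} / {e,n}
  n7: {c,v} / {c,n,v}
  n8: {e,v} / {e,v}

Live sets:
  live n0: ∅→{n}
  live n1: {n}→{n}
  live n2: {n}→{n,v}
  live n3: {n,v}→{e,n,v}
  live n4: {e,n,v}→{c,e,n,v}
  live n5: {e,n,v}→{c,e,n,v}
  live n6: {e,n}→{n}
  live n7: {c,n,v}→∅
  live n8: {e,v}→∅

live-out(n0) = ["n"]

Answer: ["n"]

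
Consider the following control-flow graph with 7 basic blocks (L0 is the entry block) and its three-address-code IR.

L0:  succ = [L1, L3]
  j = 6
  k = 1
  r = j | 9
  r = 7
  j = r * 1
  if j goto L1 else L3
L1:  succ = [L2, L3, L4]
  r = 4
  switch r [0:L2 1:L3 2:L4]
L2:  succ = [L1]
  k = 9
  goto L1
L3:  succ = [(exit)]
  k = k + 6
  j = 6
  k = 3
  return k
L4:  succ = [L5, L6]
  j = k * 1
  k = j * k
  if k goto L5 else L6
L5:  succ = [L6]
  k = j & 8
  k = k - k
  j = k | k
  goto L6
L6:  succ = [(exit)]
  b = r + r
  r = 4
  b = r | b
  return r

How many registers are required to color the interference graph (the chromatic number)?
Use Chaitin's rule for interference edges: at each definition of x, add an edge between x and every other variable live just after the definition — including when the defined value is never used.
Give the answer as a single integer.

Answer: 3

Working:
Per-block:
  L0: def={j,k,r} ue=∅
  L1: def={r} ue=∅
  L2: def={k} ue=∅
  L3: def={j,k} ue={k}
  L4: def={j,k} ue={k}
  L5: def={j,k} ue={j}
  L6: def={b,r} ue={r}

Liveness:
  L0 li=∅ lo={k}
  L1 li={k} lo={k,r}
  L2 li=∅ lo={k}
  L3 li={k} lo=∅
  L4 li={k,r} lo={j,r}
  L5 li={j,r} lo={r}
  L6 li={r} lo=∅

Interference:
  b↔{r}
  j↔{k,r}
  k↔{j,r}
  r↔{b,j,k}

Registers:
  {j,k,r} pairwise interfere (3-clique) ⇒ χ ≥ 3
  3-colouring: r0={r}  r1={b,j}  r2={k}
  χ = 3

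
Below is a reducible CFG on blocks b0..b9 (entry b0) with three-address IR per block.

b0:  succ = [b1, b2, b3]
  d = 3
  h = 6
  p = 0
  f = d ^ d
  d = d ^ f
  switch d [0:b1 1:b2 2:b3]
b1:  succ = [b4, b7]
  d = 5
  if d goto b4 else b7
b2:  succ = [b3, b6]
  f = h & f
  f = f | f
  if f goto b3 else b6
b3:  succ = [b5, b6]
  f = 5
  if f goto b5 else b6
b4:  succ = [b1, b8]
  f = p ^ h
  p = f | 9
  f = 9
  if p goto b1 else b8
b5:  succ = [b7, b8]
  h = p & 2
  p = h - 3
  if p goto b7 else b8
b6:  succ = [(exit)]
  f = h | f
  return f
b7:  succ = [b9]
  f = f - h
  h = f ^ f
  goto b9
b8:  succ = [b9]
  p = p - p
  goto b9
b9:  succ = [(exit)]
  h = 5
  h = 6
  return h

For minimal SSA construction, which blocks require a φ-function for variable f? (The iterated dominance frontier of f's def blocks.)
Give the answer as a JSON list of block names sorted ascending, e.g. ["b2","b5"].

Answer: ["b1", "b3", "b6", "b7", "b8", "b9"]

Derivation:
idom tree: b1←b0 b2←b0 b3←b0 b4←b1 b5←b3 b6←b0 b7←b0 b8←b0 b9←b0
Join-block Dom:
  b1: preds {b0,b4}: {b0} ∩ {b0,b1,b4} = {b0}; idom=b0
  b3: preds {b0,b2}: {b0} ∩ {b0,b2} = {b0}; idom=b0
  b6: preds {b2,b3}: {b0,b2} ∩ {b0,b3} = {b0}; idom=b0
  b7: preds {b1,b5}: {b0,b1} ∩ {b0,b3,b5} = {b0}; idom=b0
  b8: preds {b4,b5}: {b0,b1,b4} ∩ {b0,b3,b5} = {b0}; idom=b0
  b9: preds {b7,b8}: {b0,b7} ∩ {b0,b8} = {b0}; idom=b0

Frontier:
  join b1 pred b0: · stop@b0
  join b1 pred b4: b4→b1 stop@b0
  join b3 pred b0: · stop@b0
  join b3 pred b2: b2 stop@b0
  join b6 pred b2: b2 stop@b0
  join b6 pred b3: b3 stop@b0
  join b7 pred b1: b1 stop@b0
  join b7 pred b5: b5→b3 stop@b0
  join b8 pred b4: b4→b1 stop@b0
  join b8 pred b5: b5→b3 stop@b0
  join b9 pred b7: b7 stop@b0
  join b9 pred b8: b8 stop@b0
  DF(b0)=∅
  DF(b1)={b1,b7,b8}
  DF(b2)={b3,b6}
  DF(b3)={b6,b7,b8}
  DF(b4)={b1,b8}
  DF(b5)={b7,b8}
  DF(b6)=∅
  DF(b7)={b9}
  DF(b8)={b9}
  DF(b9)=∅

φ for f: defs {b0,b2,b3,b4,b6,b7}
  DF⁺ = {b1,b3,b6,b7,b8,b9}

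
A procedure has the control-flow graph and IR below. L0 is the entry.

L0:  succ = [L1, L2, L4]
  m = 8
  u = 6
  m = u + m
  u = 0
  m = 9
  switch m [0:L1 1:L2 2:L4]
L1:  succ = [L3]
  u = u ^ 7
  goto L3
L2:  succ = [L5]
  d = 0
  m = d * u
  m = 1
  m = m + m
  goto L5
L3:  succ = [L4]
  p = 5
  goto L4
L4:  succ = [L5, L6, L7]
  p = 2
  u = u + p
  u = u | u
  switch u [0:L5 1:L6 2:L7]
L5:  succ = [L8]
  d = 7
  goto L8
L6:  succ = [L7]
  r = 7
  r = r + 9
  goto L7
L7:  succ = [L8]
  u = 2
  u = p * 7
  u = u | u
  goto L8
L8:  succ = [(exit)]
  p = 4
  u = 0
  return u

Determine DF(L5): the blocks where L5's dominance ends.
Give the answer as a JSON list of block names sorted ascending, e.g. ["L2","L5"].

idom tree: L1←L0 L2←L0 L3←L1 L4←L0 L5←L0 L6←L4 L7←L4 L8←L0
Join-block Dom:
  L4: preds {L0,L3}: {L0} ∩ {L0,L1,L3} = {L0}; idom=L0
  L5: preds {L2,L4}: {L0,L2} ∩ {L0,L4} = {L0}; idom=L0
  L7: preds {L4,L6}: {L0,L4} ∩ {L0,L4,L6} = {L0,L4}; idom=L4
  L8: preds {L5,L7}: {L0,L5} ∩ {L0,L4,L7} = {L0}; idom=L0

DF derivation:
  L4←L0: walk · to L0
  L4←L3: walk L3→L1 to L0
  L5←L2: walk L2 to L0
  L5←L4: walk L4 to L0
  L7←L4: walk · to L4
  L7←L6: walk L6 to L4
  L8←L5: walk L5 to L0
  L8←L7: walk L7→L4 to L0
  DF(L0)=∅
  DF(L1)={L4}
  DF(L2)={L5}
  DF(L3)={L4}
  DF(L4)={L5,L8}
  DF(L5)={L8}
  DF(L6)={L7}
  DF(L7)={L8}
  DF(L8)=∅

DF(L5) = ["L8"]

Answer: ["L8"]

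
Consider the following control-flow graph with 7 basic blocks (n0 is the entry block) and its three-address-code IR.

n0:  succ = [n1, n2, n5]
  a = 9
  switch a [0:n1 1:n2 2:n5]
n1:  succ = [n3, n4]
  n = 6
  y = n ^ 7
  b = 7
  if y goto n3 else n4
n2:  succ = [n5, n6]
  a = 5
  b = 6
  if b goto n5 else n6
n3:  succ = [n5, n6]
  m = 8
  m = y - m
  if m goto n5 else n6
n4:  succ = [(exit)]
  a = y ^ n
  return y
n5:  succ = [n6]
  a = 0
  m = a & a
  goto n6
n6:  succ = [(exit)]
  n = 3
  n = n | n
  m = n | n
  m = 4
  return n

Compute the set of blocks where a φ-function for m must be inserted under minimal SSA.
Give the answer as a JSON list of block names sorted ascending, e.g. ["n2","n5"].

Answer: ["n5", "n6"]

Derivation:
idom tree: n1←n0 n2←n0 n3←n1 n4←n1 n5←n0 n6←n0
Dom∩ at merges:
  n5: preds {n0,n2,n3}: {n0} ∩ {n0,n2} ∩ {n0,n1,n3} = {n0}; idom=n0
  n6: preds {n2,n3,n5}: {n0,n2} ∩ {n0,n1,n3} ∩ {n0,n5} = {n0}; idom=n0

DF walk-up:
  n5←n0: walk · to n0
  n5←n2: walk n2 to n0
  n5←n3: walk n3→n1 to n0
  n6←n2: walk n2 to n0
  n6←n3: walk n3→n1 to n0
  n6←n5: walk n5 to n0
  DF(n0)=∅
  DF(n1)={n5,n6}
  DF(n2)={n5,n6}
  DF(n3)={n5,n6}
  DF(n4)=∅
  DF(n5)={n6}
  DF(n6)=∅

φ for m: defs {n3,n5,n6}
  DF⁺ = {n5,n6}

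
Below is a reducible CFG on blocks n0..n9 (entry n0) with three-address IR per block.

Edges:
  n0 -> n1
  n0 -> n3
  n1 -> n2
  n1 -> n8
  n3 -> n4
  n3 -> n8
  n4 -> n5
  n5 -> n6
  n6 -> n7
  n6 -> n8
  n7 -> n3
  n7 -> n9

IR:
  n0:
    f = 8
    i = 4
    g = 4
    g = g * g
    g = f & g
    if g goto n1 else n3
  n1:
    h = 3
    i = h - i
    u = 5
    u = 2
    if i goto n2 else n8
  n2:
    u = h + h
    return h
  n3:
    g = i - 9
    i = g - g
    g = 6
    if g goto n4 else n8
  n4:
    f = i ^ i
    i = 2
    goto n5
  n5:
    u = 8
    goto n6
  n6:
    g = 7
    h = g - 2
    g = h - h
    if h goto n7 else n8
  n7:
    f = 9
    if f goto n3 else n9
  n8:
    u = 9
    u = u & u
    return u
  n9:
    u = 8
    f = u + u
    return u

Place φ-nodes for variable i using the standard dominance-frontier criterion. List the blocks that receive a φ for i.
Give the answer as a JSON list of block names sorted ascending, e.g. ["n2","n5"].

idom tree: n1←n0 n2←n1 n3←n0 n4←n3 n5←n4 n6←n5 n7←n6 n8←n0 n9←n7
Dom at joins:
  n3: preds {n0,n7}: {n0} ∩ {n0,n3,n4,n5,n6,n7} = {n0}; idom=n0
  n8: preds {n1,n3,n6}: {n0,n1} ∩ {n0,n3} ∩ {n0,n3,n4,n5,n6} = {n0}; idom=n0

DF derivation:
  n3←n0: walk · to n0
  n3←n7: walk n7→n6→n5→n4→n3 to n0
  n8←n1: walk n1 to n0
  n8←n3: walk n3 to n0
  n8←n6: walk n6→n5→n4→n3 to n0
  n0 → ∅
  n1 → {n8}
  n2 → ∅
  n3 → {n3,n8}
  n4 → {n3,n8}
  n5 → {n3,n8}
  n6 → {n3,n8}
  n7 → {n3}
  n8 → ∅
  n9 → ∅

φ for i: defs {n0,n1,n3,n4}
  DF⁺ = {n3,n8}

Answer: ["n3", "n8"]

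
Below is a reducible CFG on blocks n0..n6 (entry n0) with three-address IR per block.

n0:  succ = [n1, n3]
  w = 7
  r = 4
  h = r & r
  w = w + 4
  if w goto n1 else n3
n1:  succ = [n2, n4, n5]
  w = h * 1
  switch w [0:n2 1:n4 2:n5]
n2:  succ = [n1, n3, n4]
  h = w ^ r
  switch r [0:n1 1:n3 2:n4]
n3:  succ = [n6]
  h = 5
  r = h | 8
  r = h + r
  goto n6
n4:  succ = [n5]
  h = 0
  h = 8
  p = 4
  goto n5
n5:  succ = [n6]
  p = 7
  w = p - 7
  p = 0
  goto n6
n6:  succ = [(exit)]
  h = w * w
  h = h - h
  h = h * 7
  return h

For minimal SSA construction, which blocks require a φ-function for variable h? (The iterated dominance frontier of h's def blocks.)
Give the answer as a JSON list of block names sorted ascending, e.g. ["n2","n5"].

idom tree: n1←n0 n2←n1 n3←n0 n4←n1 n5←n1 n6←n0
Join-block Dom:
  n1: preds {n0,n2}: {n0} ∩ {n0,n1,n2} = {n0}; idom=n0
  n3: preds {n0,n2}: {n0} ∩ {n0,n1,n2} = {n0}; idom=n0
  n4: preds {n1,n2}: {n0,n1} ∩ {n0,n1,n2} = {n0,n1}; idom=n1
  n5: preds {n1,n4}: {n0,n1} ∩ {n0,n1,n4} = {n0,n1}; idom=n1
  n6: preds {n3,n5}: {n0,n3} ∩ {n0,n1,n5} = {n0}; idom=n0

DF walk-up:
  n1←n0: walk · to n0
  n1←n2: walk n2→n1 to n0
  n3←n0: walk · to n0
  n3←n2: walk n2→n1 to n0
  n4←n1: walk · to n1
  n4←n2: walk n2 to n1
  n5←n1: walk · to n1
  n5←n4: walk n4 to n1
  n6←n3: walk n3 to n0
  n6←n5: walk n5→n1 to n0
  n0: DF=∅
  n1: DF={n1,n3,n6}
  n2: DF={n1,n3,n4}
  n3: DF={n6}
  n4: DF={n5}
  n5: DF={n6}
  n6: DF=∅

φ for h: defs {n0,n2,n3,n4,n6}
  DF⁺ = {n1,n3,n4,n5,n6}

Answer: ["n1", "n3", "n4", "n5", "n6"]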